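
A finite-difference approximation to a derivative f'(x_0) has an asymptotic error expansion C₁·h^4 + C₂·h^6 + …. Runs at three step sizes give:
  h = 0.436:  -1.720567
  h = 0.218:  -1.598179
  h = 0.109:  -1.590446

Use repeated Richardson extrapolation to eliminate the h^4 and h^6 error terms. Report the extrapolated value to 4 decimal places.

-1.5899

First eliminate the h^4 term (factor 2^4 = 16):
  B₁ = (16·(-1.598179) − (-1.720567))/15 = -1.590020
  B₂ = (16·(-1.590446) − (-1.598179))/15 = -1.589930
Then eliminate the h^6 term (factor 2^6 = 64):
  (64·(-1.589930) − (-1.590020))/63 = -1.589929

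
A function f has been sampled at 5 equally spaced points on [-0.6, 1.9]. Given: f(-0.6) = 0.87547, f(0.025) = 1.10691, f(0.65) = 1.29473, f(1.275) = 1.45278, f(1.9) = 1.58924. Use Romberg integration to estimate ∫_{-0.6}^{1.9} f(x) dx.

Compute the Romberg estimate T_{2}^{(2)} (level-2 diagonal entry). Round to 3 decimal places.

3.186

T_{0}^{(0)} (trapezoid, 1 panel, h=2.5000): 3.08089
T_{1}^{(0)} (trapezoid, 2 panels, h=1.2500): 3.15886
T_{2}^{(0)} (trapezoid, 4 panels, h=0.6250): 3.17923
T_{1}^{(1)} = 3.15886 + (3.15886 − 3.08089)/3 = 3.18485
T_{2}^{(1)} = 3.17923 + (3.17923 − 3.15886)/3 = 3.18602
T_{2}^{(2)} = 3.18602 + (3.18602 − 3.18485)/15 = 3.18610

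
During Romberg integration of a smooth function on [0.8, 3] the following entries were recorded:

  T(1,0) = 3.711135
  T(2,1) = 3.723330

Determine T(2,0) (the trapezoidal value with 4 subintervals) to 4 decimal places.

3.7203

From T(2,1) = (4·T(2,0) − T(1,0))/3, solve for T(2,0):
4·T(2,0) = 3·3.723330 + 3.711135 = 14.881125
T(2,0) = 3.720281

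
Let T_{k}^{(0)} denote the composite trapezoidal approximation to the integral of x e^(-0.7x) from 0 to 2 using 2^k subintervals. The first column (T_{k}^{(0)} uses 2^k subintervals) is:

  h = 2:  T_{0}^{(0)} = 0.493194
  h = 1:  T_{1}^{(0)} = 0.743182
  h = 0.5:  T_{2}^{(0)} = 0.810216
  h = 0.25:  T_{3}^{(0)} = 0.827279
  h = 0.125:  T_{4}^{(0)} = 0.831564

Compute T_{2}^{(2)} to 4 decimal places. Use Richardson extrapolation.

T_{1}^{(1)} = (4·0.743182 − 0.493194) / 3 = 0.826511
T_{2}^{(1)} = 0.810216 + (0.810216 − 0.743182)/3 = 0.832561
T_{2}^{(2)} = 0.832561 + (0.832561 − 0.826511)/15 = 0.832964

0.8330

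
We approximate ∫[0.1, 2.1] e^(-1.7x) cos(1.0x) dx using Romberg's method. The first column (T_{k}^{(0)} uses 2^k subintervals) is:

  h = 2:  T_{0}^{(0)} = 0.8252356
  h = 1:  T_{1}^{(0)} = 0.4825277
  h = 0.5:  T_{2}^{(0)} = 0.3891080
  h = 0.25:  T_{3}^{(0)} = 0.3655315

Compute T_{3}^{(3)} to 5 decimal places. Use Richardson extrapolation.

0.35766

Richardson extrapolation on the trapezoidal column (denominator 4−1=3):
T_{1}^{(1)} = (4·0.4825277 − 0.8252356) / 3 = 0.3682917
T_{2}^{(1)} = 0.3891080 + (0.3891080 − 0.4825277)/3 = 0.3579681
T_{3}^{(1)} = (4·0.3655315 − 0.3891080) / 3 = 0.3576727
T_{2}^{(2)} = 0.3579681 + (0.3579681 − 0.3682917)/15 = 0.3572799
T_{3}^{(2)} = (16·0.3576727 − 0.3579681) / 15 = 0.3576530
T_{3}^{(3)} = (64·0.3576530 − 0.3572799) / 63 = 0.3576589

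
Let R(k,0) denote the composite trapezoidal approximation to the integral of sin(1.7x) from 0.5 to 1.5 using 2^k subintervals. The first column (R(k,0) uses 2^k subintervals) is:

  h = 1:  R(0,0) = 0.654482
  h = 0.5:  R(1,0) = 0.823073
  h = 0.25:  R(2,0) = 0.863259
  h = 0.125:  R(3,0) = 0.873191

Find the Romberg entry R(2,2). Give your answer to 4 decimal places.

Richardson extrapolation on the trapezoidal column (denominator 4−1=3):
R(1,1) = 0.823073 + (0.823073 − 0.654482)/3 = 0.879270
R(2,1) = (4·0.863259 − 0.823073) / 3 = 0.876654
R(2,2) = 0.876654 + (0.876654 − 0.879270)/15 = 0.876480

0.8765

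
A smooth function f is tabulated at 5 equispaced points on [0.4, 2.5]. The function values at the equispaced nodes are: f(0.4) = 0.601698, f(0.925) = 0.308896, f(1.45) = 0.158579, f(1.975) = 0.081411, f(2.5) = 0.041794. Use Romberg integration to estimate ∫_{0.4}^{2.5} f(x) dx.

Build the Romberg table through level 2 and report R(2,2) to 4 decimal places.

R(0,0) (trapezoid, 1 panel, h=2.1000): 0.675667
R(1,0) (trapezoid, 2 panels, h=1.0500): 0.504341
R(2,0) (trapezoid, 4 panels, h=0.5250): 0.457082
R(1,1) = 0.504341 + (0.504341 − 0.675667)/3 = 0.447232
R(2,1) = 0.457082 + (0.457082 − 0.504341)/3 = 0.441329
R(2,2) = 0.441329 + (0.441329 − 0.447232)/15 = 0.440935

0.4409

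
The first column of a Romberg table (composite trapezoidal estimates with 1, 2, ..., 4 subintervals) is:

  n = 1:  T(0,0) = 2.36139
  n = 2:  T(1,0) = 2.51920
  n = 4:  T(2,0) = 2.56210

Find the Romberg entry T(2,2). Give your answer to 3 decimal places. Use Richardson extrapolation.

2.577

Richardson extrapolation on the trapezoidal column (denominator 4−1=3):
T(1,1) = 2.51920 + (2.51920 − 2.36139)/3 = 2.57180
T(2,1) = (4·2.56210 − 2.51920) / 3 = 2.57640
T(2,2) = 2.57640 + (2.57640 − 2.57180)/15 = 2.57671
(Column j=1 coincides with Simpson's rule on the same nodes.)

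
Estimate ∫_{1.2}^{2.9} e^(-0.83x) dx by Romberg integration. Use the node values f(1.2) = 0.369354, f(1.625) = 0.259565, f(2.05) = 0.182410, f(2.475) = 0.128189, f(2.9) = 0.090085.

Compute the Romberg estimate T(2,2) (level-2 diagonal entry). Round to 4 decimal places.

0.3365

T(0,0) (trapezoid, 1 panel, h=1.7000): 0.390523
T(1,0) (trapezoid, 2 panels, h=0.8500): 0.350310
T(2,0) (trapezoid, 4 panels, h=0.4250): 0.339950
T(1,1) = 0.350310 + (0.350310 − 0.390523)/3 = 0.336906
T(2,1) = 0.339950 + (0.339950 − 0.350310)/3 = 0.336497
T(2,2) = 0.336497 + (0.336497 − 0.336906)/15 = 0.336470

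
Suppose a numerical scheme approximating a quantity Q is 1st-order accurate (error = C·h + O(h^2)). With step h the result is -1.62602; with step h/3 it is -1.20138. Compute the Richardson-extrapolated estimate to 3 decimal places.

-0.989

The leading error scales as h; refining by a factor of 3 reduces it by 3^1 = 3.
Extrapolated value = (3·A(h/3) − A(h)) / (3 − 1)
= (3·(-1.20138) − (-1.62602)) / 2
= -1.97812 / 2 = -0.98906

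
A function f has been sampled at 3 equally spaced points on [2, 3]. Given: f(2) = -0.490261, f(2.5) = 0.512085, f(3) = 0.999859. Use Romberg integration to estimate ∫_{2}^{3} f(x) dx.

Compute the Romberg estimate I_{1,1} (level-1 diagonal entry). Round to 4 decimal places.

0.4263

I_{0,0} (trapezoid, 1 panel, h=1.0000): 0.254799
I_{1,0} (trapezoid, 2 panels, h=0.5000): 0.383442
I_{1,1} = 0.383442 + (0.383442 − 0.254799)/3 = 0.426323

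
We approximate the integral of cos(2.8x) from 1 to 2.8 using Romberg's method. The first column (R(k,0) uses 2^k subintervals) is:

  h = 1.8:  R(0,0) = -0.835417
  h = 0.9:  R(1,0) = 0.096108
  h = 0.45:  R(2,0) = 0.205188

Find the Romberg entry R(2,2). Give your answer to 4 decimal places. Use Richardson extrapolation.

R(1,1) = (4·0.096108 − (-0.835417)) / 3 = 0.406616
R(2,1) = 0.205188 + (0.205188 − 0.096108)/3 = 0.241548
R(2,2) = 0.241548 + (0.241548 − 0.406616)/15 = 0.230543

0.2305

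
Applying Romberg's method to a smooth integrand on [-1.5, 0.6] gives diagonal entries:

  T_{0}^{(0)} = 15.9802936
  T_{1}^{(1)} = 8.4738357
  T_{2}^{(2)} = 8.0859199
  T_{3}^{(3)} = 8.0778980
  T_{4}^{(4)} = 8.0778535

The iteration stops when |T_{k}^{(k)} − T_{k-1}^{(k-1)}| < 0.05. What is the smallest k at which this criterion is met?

|T_{1}^{(1)} − T_{0}^{(0)}| = 7.5064579 ≥ 0.05
|T_{2}^{(2)} − T_{1}^{(1)}| = 0.3879158 ≥ 0.05
|T_{3}^{(3)} − T_{2}^{(2)}| = 0.0080219 < 0.05

k = 3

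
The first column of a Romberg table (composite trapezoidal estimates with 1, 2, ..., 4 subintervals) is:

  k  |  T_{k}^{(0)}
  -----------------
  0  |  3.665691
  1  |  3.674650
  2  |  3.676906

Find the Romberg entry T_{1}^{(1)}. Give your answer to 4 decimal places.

Richardson extrapolation on the trapezoidal column (denominator 4−1=3):
T_{1}^{(1)} = (4·3.674650 − 3.665691) / 3 = 3.677636

3.6776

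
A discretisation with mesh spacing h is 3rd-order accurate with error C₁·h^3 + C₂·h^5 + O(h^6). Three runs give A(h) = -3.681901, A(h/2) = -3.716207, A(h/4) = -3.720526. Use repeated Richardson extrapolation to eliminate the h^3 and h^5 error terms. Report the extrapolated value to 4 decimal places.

First eliminate the h^3 term (factor 2^3 = 8):
  B₁ = (8·(-3.716207) − (-3.681901))/7 = -3.721108
  B₂ = (8·(-3.720526) − (-3.716207))/7 = -3.721143
Then eliminate the h^5 term (factor 2^5 = 32):
  (32·(-3.721143) − (-3.721108))/31 = -3.721144

-3.7211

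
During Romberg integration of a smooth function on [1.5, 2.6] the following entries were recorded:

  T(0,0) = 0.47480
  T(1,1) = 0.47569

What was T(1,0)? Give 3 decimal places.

0.475

From T(1,1) = (4·T(1,0) − T(0,0))/3, solve for T(1,0):
4·T(1,0) = 3·0.47569 + 0.47480 = 1.90187
T(1,0) = 0.47547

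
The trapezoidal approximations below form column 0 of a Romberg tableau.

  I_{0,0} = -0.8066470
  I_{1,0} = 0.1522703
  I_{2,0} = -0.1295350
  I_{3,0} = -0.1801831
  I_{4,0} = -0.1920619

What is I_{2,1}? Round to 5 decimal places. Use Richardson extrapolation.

I_{2,1} = -0.1295350 + (-0.1295350 − 0.1522703)/3 = -0.2234701

-0.22347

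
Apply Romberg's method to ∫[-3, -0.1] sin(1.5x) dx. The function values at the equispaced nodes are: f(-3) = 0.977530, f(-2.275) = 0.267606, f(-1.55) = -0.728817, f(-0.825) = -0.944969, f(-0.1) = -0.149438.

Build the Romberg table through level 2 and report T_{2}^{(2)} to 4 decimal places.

T_{0}^{(0)} (trapezoid, 1 panel, h=2.9000): 1.200733
T_{1}^{(0)} (trapezoid, 2 panels, h=1.4500): -0.456418
T_{2}^{(0)} (trapezoid, 4 panels, h=0.7250): -0.719297
T_{1}^{(1)} = -0.456418 + (-0.456418 − 1.200733)/3 = -1.008802
T_{2}^{(1)} = -0.719297 + (-0.719297 − (-0.456418))/3 = -0.806923
T_{2}^{(2)} = -0.806923 + (-0.806923 − (-1.008802))/15 = -0.793464

-0.7935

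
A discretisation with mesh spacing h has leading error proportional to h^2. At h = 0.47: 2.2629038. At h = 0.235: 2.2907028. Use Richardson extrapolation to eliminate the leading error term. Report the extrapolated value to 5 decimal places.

2.29997

The leading error scales as h^2; refining by a factor of 2 reduces it by 2^2 = 4.
Extrapolated value = (4·A(h/2) − A(h)) / (4 − 1)
= (4·2.2907028 − 2.2629038) / 3
= 6.8999074 / 3 = 2.2999691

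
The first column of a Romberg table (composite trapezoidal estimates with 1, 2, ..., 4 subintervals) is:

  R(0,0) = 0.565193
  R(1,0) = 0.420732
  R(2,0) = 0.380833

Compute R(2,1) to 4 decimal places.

0.3675

Richardson extrapolation on the trapezoidal column (denominator 4−1=3):
R(2,1) = 0.380833 + (0.380833 − 0.420732)/3 = 0.367533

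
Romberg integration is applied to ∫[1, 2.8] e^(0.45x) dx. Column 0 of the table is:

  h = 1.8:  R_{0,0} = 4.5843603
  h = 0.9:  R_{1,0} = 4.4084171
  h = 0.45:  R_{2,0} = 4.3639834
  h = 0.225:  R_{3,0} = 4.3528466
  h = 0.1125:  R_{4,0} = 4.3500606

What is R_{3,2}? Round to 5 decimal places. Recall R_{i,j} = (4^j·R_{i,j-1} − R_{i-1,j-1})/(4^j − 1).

Richardson extrapolation on the trapezoidal column (denominator 4−1=3):
R_{2,1} = 4.3639834 + (4.3639834 − 4.4084171)/3 = 4.3491722
R_{3,1} = (4·4.3528466 − 4.3639834) / 3 = 4.3491343
R_{3,2} = (16·4.3491343 − 4.3491722) / 15 = 4.3491318

4.34913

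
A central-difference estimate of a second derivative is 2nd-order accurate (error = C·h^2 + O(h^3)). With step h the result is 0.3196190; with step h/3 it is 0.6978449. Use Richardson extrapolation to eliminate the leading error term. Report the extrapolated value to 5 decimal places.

The leading error scales as h^2; refining by a factor of 3 reduces it by 3^2 = 9.
Extrapolated value = (9·A(h/3) − A(h)) / (9 − 1)
= (9·0.6978449 − 0.3196190) / 8
= 5.9609851 / 8 = 0.7451231

0.74512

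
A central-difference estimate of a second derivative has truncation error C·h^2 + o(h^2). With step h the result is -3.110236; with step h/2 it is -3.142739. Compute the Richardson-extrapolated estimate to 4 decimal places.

The leading error scales as h^2; refining by a factor of 2 reduces it by 2^2 = 4.
Extrapolated value = (4·A(h/2) − A(h)) / (4 − 1)
= (4·(-3.142739) − (-3.110236)) / 3
= -9.460720 / 3 = -3.153573

-3.1536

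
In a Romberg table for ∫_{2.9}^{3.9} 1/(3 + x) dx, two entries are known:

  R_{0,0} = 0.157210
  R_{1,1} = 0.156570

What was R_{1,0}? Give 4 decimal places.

0.1567

From R_{1,1} = (4·R_{1,0} − R_{0,0})/3, solve for R_{1,0}:
4·R_{1,0} = 3·0.156570 + 0.157210 = 0.626920
R_{1,0} = 0.156730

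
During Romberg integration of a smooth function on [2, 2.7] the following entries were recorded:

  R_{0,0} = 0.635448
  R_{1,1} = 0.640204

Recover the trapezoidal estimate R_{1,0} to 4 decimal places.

From R_{1,1} = (4·R_{1,0} − R_{0,0})/3, solve for R_{1,0}:
4·R_{1,0} = 3·0.640204 + 0.635448 = 2.556060
R_{1,0} = 0.639015

0.6390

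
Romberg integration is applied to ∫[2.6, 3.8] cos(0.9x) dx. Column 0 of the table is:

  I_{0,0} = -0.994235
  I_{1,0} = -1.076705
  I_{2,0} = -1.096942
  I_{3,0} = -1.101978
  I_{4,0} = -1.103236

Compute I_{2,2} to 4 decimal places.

-1.1037

I_{1,1} = (4·(-1.076705) − (-0.994235)) / 3 = -1.104195
I_{2,1} = -1.096942 + (-1.096942 − (-1.076705))/3 = -1.103688
I_{2,2} = -1.103688 + (-1.103688 − (-1.104195))/15 = -1.103654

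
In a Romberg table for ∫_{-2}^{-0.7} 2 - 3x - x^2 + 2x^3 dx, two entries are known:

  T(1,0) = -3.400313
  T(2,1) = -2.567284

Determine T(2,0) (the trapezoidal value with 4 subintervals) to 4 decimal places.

From T(2,1) = (4·T(2,0) − T(1,0))/3, solve for T(2,0):
4·T(2,0) = 3·(-2.567284) + (-3.400313) = -11.102165
T(2,0) = -2.775541

-2.7755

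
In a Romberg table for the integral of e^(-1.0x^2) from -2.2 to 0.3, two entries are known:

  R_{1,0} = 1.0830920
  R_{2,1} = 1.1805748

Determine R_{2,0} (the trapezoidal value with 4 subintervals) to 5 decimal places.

From R_{2,1} = (4·R_{2,0} − R_{1,0})/3, solve for R_{2,0}:
4·R_{2,0} = 3·1.1805748 + 1.0830920 = 4.6248164
R_{2,0} = 1.1562041

1.15620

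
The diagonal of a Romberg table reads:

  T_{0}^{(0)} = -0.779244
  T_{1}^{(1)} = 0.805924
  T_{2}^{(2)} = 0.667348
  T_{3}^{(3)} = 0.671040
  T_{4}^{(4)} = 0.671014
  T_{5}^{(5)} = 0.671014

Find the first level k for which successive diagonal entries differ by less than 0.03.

|T_{1}^{(1)} − T_{0}^{(0)}| = 1.585168 ≥ 0.03
|T_{2}^{(2)} − T_{1}^{(1)}| = 0.138576 ≥ 0.03
|T_{3}^{(3)} − T_{2}^{(2)}| = 0.003692 < 0.03

k = 3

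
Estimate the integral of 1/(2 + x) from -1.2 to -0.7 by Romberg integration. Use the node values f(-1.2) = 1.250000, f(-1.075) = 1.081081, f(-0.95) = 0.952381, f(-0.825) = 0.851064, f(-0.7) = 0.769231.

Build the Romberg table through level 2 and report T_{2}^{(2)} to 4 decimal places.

T_{0}^{(0)} (trapezoid, 1 panel, h=0.5000): 0.504808
T_{1}^{(0)} (trapezoid, 2 panels, h=0.2500): 0.490499
T_{2}^{(0)} (trapezoid, 4 panels, h=0.1250): 0.486768
T_{1}^{(1)} = 0.490499 + (0.490499 − 0.504808)/3 = 0.485729
T_{2}^{(1)} = 0.486768 + (0.486768 − 0.490499)/3 = 0.485524
T_{2}^{(2)} = 0.485524 + (0.485524 − 0.485729)/15 = 0.485510

0.4855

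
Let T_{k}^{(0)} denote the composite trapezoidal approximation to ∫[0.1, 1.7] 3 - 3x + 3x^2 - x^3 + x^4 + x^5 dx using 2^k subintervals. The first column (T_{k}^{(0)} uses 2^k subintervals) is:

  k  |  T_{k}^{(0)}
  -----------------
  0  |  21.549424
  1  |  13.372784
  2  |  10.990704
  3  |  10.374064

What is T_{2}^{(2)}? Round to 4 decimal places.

10.1666

T_{1}^{(1)} = (4·13.372784 − 21.549424) / 3 = 10.647237
T_{2}^{(1)} = 10.990704 + (10.990704 − 13.372784)/3 = 10.196677
T_{2}^{(2)} = (16·10.196677 − 10.647237) / 15 = 10.166640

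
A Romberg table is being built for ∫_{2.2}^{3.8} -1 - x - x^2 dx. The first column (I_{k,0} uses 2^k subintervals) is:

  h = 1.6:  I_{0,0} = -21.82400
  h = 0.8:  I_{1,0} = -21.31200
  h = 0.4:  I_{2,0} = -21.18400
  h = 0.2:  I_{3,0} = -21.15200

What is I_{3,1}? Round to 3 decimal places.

-21.141

I_{3,1} = -21.15200 + (-21.15200 − (-21.18400))/3 = -21.14133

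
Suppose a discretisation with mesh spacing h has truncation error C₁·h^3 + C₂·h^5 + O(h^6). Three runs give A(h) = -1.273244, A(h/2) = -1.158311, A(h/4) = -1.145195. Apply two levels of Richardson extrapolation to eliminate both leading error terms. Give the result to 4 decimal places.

-1.1434

First eliminate the h^3 term (factor 2^3 = 8):
  B₁ = (8·(-1.158311) − (-1.273244))/7 = -1.141892
  B₂ = (8·(-1.145195) − (-1.158311))/7 = -1.143321
Then eliminate the h^5 term (factor 2^5 = 32):
  (32·(-1.143321) − (-1.141892))/31 = -1.143367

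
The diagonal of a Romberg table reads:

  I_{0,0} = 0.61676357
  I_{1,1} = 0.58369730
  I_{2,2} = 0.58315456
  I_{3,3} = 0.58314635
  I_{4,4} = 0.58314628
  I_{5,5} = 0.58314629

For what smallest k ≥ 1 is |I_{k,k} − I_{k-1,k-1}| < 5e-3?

|I_{1,1} − I_{0,0}| = 0.03306627 ≥ 5e-3
|I_{2,2} − I_{1,1}| = 0.00054274 < 5e-3

k = 2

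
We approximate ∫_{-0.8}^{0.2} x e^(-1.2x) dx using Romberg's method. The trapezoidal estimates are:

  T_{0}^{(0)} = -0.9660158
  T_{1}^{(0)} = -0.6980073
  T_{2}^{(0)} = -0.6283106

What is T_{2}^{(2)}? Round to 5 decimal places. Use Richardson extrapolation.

-0.60484

Richardson extrapolation on the trapezoidal column (denominator 4−1=3):
T_{1}^{(1)} = (4·(-0.6980073) − (-0.9660158)) / 3 = -0.6086711
T_{2}^{(1)} = (4·(-0.6283106) − (-0.6980073)) / 3 = -0.6050784
T_{2}^{(2)} = -0.6050784 + (-0.6050784 − (-0.6086711))/15 = -0.6048389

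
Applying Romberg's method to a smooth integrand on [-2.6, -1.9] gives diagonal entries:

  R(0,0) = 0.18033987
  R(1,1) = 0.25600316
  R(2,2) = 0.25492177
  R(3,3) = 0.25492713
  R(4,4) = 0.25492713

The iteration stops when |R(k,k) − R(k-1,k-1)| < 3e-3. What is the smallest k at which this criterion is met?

|R(1,1) − R(0,0)| = 0.07566329 ≥ 3e-3
|R(2,2) − R(1,1)| = 0.00108139 < 3e-3

k = 2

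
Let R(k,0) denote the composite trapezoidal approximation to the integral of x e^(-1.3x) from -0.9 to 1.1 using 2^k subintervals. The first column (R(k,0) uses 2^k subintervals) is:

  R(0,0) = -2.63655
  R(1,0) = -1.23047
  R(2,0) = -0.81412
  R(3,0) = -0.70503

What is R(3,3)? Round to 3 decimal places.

-0.668

Richardson extrapolation on the trapezoidal column (denominator 4−1=3):
R(1,1) = (4·(-1.23047) − (-2.63655)) / 3 = -0.76178
R(2,1) = (4·(-0.81412) − (-1.23047)) / 3 = -0.67534
R(3,1) = -0.70503 + (-0.70503 − (-0.81412))/3 = -0.66867
R(2,2) = -0.67534 + (-0.67534 − (-0.76178))/15 = -0.66958
R(3,2) = (16·(-0.66867) − (-0.67534)) / 15 = -0.66823
R(3,3) = -0.66823 + (-0.66823 − (-0.66958))/63 = -0.66821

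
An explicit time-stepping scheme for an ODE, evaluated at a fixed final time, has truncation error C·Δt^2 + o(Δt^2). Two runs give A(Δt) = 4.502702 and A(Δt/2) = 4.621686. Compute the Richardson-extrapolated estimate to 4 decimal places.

4.6613

The leading error scales as Δt^2; refining by a factor of 2 reduces it by 2^2 = 4.
Extrapolated value = (4·A(Δt/2) − A(Δt)) / (4 − 1)
= (4·4.621686 − 4.502702) / 3
= 13.984042 / 3 = 4.661347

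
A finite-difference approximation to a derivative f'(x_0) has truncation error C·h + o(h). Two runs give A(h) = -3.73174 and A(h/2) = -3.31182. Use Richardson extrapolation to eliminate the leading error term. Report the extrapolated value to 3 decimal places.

The leading error scales as h; refining by a factor of 2 reduces it by 2^1 = 2.
Extrapolated value = (2·A(h/2) − A(h)) / (2 − 1)
= (2·(-3.31182) − (-3.73174)) / 1
= -2.89190 / 1 = -2.89190

-2.892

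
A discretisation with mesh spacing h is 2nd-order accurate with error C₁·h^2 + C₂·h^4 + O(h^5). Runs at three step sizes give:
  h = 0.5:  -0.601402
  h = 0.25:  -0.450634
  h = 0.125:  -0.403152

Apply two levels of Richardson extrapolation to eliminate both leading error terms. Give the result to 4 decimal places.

-0.3865

First eliminate the h^2 term (factor 2^2 = 4):
  B₁ = (4·(-0.450634) − (-0.601402))/3 = -0.400378
  B₂ = (4·(-0.403152) − (-0.450634))/3 = -0.387325
Then eliminate the h^4 term (factor 2^4 = 16):
  (16·(-0.387325) − (-0.400378))/15 = -0.386455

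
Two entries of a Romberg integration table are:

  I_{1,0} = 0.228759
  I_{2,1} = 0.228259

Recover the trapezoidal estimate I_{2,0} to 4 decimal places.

From I_{2,1} = (4·I_{2,0} − I_{1,0})/3, solve for I_{2,0}:
4·I_{2,0} = 3·0.228259 + 0.228759 = 0.913536
I_{2,0} = 0.228384

0.2284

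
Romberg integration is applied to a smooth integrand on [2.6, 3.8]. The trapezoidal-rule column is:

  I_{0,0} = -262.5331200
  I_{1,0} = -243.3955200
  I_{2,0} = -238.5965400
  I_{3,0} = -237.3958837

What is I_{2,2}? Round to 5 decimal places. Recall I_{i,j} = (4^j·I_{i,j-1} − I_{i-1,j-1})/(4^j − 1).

-236.99558

I_{1,1} = (4·(-243.3955200) − (-262.5331200)) / 3 = -237.0163200
I_{2,1} = (4·(-238.5965400) − (-243.3955200)) / 3 = -236.9968800
I_{2,2} = -236.9968800 + (-236.9968800 − (-237.0163200))/15 = -236.9955840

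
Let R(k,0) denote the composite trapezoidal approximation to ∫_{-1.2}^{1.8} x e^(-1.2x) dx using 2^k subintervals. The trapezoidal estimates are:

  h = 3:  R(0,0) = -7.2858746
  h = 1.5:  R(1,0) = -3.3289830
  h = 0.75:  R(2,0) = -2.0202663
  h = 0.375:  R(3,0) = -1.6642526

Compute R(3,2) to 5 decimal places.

-1.54302

Richardson extrapolation on the trapezoidal column (denominator 4−1=3):
R(2,1) = -2.0202663 + (-2.0202663 − (-3.3289830))/3 = -1.5840274
R(3,1) = (4·(-1.6642526) − (-2.0202663)) / 3 = -1.5455814
R(3,2) = -1.5455814 + (-1.5455814 − (-1.5840274))/15 = -1.5430183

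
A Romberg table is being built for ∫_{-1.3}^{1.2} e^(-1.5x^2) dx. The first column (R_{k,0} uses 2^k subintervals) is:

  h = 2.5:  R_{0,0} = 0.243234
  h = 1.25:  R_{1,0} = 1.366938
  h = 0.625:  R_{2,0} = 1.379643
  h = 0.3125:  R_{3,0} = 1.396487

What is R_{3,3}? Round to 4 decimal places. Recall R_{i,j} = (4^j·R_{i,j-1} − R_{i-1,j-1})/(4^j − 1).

Richardson extrapolation on the trapezoidal column (denominator 4−1=3):
R_{1,1} = 1.366938 + (1.366938 − 0.243234)/3 = 1.741506
R_{2,1} = 1.379643 + (1.379643 − 1.366938)/3 = 1.383878
R_{3,1} = 1.396487 + (1.396487 − 1.379643)/3 = 1.402102
R_{2,2} = (16·1.383878 − 1.741506) / 15 = 1.360036
R_{3,2} = 1.402102 + (1.402102 − 1.383878)/15 = 1.403317
R_{3,3} = (64·1.403317 − 1.360036) / 63 = 1.404004
(Column j=1 coincides with Simpson's rule on the same nodes.)

1.4040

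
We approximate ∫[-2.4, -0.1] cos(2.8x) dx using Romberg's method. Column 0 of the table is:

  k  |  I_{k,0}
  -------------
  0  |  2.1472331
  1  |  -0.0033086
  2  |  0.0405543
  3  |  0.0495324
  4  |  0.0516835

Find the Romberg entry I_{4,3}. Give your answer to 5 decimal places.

Richardson extrapolation on the trapezoidal column (denominator 4−1=3):
I_{2,1} = (4·0.0405543 − (-0.0033086)) / 3 = 0.0551753
I_{3,1} = (4·0.0495324 − 0.0405543) / 3 = 0.0525251
I_{4,1} = 0.0516835 + (0.0516835 − 0.0495324)/3 = 0.0524005
I_{3,2} = 0.0525251 + (0.0525251 − 0.0551753)/15 = 0.0523484
I_{4,2} = 0.0524005 + (0.0524005 − 0.0525251)/15 = 0.0523922
I_{4,3} = (64·0.0523922 − 0.0523484) / 63 = 0.0523929

0.05239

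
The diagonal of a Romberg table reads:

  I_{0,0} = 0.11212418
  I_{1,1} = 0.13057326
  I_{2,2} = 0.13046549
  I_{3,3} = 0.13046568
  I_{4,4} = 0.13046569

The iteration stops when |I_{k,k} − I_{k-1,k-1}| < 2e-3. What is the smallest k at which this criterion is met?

|I_{1,1} − I_{0,0}| = 0.01844908 ≥ 2e-3
|I_{2,2} − I_{1,1}| = 0.00010777 < 2e-3

k = 2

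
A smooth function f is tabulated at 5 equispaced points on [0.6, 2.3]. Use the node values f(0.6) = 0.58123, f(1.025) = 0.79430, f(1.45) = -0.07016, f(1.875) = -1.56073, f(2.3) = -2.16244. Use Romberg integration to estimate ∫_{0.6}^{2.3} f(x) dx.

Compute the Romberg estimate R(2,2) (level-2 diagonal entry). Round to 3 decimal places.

R(0,0) (trapezoid, 1 panel, h=1.7000): -1.34403
R(1,0) (trapezoid, 2 panels, h=0.8500): -0.73165
R(2,0) (trapezoid, 4 panels, h=0.4250): -0.69156
R(1,1) = -0.73165 + (-0.73165 − (-1.34403))/3 = -0.52752
R(2,1) = -0.69156 + (-0.69156 − (-0.73165))/3 = -0.67820
R(2,2) = -0.67820 + (-0.67820 − (-0.52752))/15 = -0.68825

-0.688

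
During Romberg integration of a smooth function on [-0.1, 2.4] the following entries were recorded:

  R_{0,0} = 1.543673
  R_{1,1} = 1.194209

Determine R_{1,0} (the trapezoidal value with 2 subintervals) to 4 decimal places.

From R_{1,1} = (4·R_{1,0} − R_{0,0})/3, solve for R_{1,0}:
4·R_{1,0} = 3·1.194209 + 1.543673 = 5.126300
R_{1,0} = 1.281575

1.2816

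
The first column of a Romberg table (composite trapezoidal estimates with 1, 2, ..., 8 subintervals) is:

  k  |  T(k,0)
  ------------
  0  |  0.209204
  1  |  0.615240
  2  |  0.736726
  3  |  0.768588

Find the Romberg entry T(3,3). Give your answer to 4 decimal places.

Richardson extrapolation on the trapezoidal column (denominator 4−1=3):
T(1,1) = (4·0.615240 − 0.209204) / 3 = 0.750585
T(2,1) = 0.736726 + (0.736726 − 0.615240)/3 = 0.777221
T(3,1) = (4·0.768588 − 0.736726) / 3 = 0.779209
T(2,2) = 0.777221 + (0.777221 − 0.750585)/15 = 0.778997
T(3,2) = 0.779209 + (0.779209 − 0.777221)/15 = 0.779342
T(3,3) = 0.779342 + (0.779342 − 0.778997)/63 = 0.779347
(Column j=1 coincides with Simpson's rule on the same nodes.)

0.7793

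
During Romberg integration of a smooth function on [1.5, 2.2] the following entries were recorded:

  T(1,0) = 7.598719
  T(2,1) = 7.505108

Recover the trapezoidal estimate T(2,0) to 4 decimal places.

7.5285

From T(2,1) = (4·T(2,0) − T(1,0))/3, solve for T(2,0):
4·T(2,0) = 3·7.505108 + 7.598719 = 30.114043
T(2,0) = 7.528511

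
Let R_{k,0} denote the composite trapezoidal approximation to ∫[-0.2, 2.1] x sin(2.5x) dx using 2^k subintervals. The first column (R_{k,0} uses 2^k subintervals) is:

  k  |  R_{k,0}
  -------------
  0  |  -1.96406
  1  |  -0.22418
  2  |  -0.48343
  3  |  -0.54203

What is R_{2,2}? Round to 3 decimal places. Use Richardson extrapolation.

R_{1,1} = -0.22418 + (-0.22418 − (-1.96406))/3 = 0.35578
R_{2,1} = -0.48343 + (-0.48343 − (-0.22418))/3 = -0.56985
R_{2,2} = (16·(-0.56985) − 0.35578) / 15 = -0.63156

-0.632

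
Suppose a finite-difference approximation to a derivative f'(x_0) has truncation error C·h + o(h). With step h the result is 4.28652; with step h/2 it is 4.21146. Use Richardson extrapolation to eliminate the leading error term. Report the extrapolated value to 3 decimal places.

The leading error scales as h; refining by a factor of 2 reduces it by 2^1 = 2.
Extrapolated value = (2·A(h/2) − A(h)) / (2 − 1)
= (2·4.21146 − 4.28652) / 1
= 4.13640 / 1 = 4.13640

4.136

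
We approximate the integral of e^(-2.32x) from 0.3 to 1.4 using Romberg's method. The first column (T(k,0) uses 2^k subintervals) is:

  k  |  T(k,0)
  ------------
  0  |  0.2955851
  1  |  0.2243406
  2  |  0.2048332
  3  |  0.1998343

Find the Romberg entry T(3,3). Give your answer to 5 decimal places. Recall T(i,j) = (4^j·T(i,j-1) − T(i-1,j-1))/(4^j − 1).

Richardson extrapolation on the trapezoidal column (denominator 4−1=3):
T(1,1) = 0.2243406 + (0.2243406 − 0.2955851)/3 = 0.2005924
T(2,1) = (4·0.2048332 − 0.2243406) / 3 = 0.1983307
T(3,1) = 0.1998343 + (0.1998343 − 0.2048332)/3 = 0.1981680
T(2,2) = 0.1983307 + (0.1983307 − 0.2005924)/15 = 0.1981799
T(3,2) = 0.1981680 + (0.1981680 − 0.1983307)/15 = 0.1981572
T(3,3) = 0.1981572 + (0.1981572 − 0.1981799)/63 = 0.1981568

0.19816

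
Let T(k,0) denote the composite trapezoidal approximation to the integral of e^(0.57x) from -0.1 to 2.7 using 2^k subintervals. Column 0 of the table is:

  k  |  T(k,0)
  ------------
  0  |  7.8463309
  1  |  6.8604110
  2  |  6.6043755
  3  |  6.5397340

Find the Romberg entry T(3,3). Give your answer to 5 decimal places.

T(1,1) = (4·6.8604110 − 7.8463309) / 3 = 6.5317710
T(2,1) = 6.6043755 + (6.6043755 − 6.8604110)/3 = 6.5190303
T(3,1) = (4·6.5397340 − 6.6043755) / 3 = 6.5181868
T(2,2) = (16·6.5190303 − 6.5317710) / 15 = 6.5181809
T(3,2) = (16·6.5181868 − 6.5190303) / 15 = 6.5181306
T(3,3) = (64·6.5181306 − 6.5181809) / 63 = 6.5181298

6.51813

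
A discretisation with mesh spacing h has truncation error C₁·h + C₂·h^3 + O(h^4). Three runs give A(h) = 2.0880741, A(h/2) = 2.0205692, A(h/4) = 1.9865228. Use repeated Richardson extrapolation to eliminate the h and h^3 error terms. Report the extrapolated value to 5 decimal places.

First eliminate the h term (factor 2^1 = 2):
  B₁ = (2·2.0205692 − 2.0880741)/1 = 1.9530643
  B₂ = (2·1.9865228 − 2.0205692)/1 = 1.9524764
Then eliminate the h^3 term (factor 2^3 = 8):
  (8·1.9524764 − 1.9530643)/7 = 1.9523924

1.95239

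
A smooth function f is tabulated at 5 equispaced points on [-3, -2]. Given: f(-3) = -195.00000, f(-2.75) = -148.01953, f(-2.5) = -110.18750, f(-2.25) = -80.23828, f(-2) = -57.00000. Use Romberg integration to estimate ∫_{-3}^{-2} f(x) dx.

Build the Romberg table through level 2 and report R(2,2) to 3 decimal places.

-115.450

R(0,0) (trapezoid, 1 panel, h=1.0000): -126.00000
R(1,0) (trapezoid, 2 panels, h=0.5000): -118.09375
R(2,0) (trapezoid, 4 panels, h=0.2500): -116.11133
R(1,1) = -118.09375 + (-118.09375 − (-126.00000))/3 = -115.45833
R(2,1) = -116.11133 + (-116.11133 − (-118.09375))/3 = -115.45052
R(2,2) = -115.45052 + (-115.45052 − (-115.45833))/15 = -115.45000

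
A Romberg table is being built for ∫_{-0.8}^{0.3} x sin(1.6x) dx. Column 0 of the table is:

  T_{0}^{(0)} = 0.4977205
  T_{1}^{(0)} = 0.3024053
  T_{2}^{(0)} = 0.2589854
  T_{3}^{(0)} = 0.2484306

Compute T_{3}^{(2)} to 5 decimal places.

0.24494

Richardson extrapolation on the trapezoidal column (denominator 4−1=3):
T_{2}^{(1)} = (4·0.2589854 − 0.3024053) / 3 = 0.2445121
T_{3}^{(1)} = (4·0.2484306 − 0.2589854) / 3 = 0.2449123
T_{3}^{(2)} = 0.2449123 + (0.2449123 − 0.2445121)/15 = 0.2449390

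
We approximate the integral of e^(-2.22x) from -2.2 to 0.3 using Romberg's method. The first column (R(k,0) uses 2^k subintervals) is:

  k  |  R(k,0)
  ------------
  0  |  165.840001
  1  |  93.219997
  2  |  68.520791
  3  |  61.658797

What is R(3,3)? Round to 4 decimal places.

59.3041

Richardson extrapolation on the trapezoidal column (denominator 4−1=3):
R(1,1) = (4·93.219997 − 165.840001) / 3 = 69.013329
R(2,1) = (4·68.520791 − 93.219997) / 3 = 60.287722
R(3,1) = 61.658797 + (61.658797 − 68.520791)/3 = 59.371466
R(2,2) = (16·60.287722 − 69.013329) / 15 = 59.706015
R(3,2) = 59.371466 + (59.371466 − 60.287722)/15 = 59.310382
R(3,3) = 59.310382 + (59.310382 − 59.706015)/63 = 59.304102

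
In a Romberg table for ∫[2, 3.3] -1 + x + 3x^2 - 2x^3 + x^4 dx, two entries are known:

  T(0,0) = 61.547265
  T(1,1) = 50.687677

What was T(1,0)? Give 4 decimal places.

53.4026

From T(1,1) = (4·T(1,0) − T(0,0))/3, solve for T(1,0):
4·T(1,0) = 3·50.687677 + 61.547265 = 213.610296
T(1,0) = 53.402574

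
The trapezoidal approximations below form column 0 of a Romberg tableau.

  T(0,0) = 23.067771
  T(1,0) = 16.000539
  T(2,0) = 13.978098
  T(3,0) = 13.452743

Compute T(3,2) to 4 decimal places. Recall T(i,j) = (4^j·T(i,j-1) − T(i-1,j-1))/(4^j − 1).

T(2,1) = 13.978098 + (13.978098 − 16.000539)/3 = 13.303951
T(3,1) = (4·13.452743 − 13.978098) / 3 = 13.277625
T(3,2) = 13.277625 + (13.277625 − 13.303951)/15 = 13.275870

13.2759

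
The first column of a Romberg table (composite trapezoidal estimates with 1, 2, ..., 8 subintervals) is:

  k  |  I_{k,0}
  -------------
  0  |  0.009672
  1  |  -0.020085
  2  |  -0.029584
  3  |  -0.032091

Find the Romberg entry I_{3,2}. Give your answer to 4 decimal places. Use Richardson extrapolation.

-0.0329

Richardson extrapolation on the trapezoidal column (denominator 4−1=3):
I_{2,1} = -0.029584 + (-0.029584 − (-0.020085))/3 = -0.032750
I_{3,1} = -0.032091 + (-0.032091 − (-0.029584))/3 = -0.032927
I_{3,2} = (16·(-0.032927) − (-0.032750)) / 15 = -0.032939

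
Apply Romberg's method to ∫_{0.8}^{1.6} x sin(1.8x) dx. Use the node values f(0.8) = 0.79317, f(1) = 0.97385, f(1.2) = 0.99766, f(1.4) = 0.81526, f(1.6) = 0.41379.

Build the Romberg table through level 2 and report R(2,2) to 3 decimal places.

R(0,0) (trapezoid, 1 panel, h=0.8000): 0.48278
R(1,0) (trapezoid, 2 panels, h=0.4000): 0.64046
R(2,0) (trapezoid, 4 panels, h=0.2000): 0.67805
R(1,1) = 0.64046 + (0.64046 − 0.48278)/3 = 0.69302
R(2,1) = 0.67805 + (0.67805 − 0.64046)/3 = 0.69058
R(2,2) = 0.69058 + (0.69058 − 0.69302)/15 = 0.69042

0.690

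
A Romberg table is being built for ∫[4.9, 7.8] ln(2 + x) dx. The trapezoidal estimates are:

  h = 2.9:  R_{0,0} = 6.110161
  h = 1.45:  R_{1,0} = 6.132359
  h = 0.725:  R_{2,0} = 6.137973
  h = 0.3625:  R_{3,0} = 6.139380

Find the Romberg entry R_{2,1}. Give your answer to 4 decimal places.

6.1398

Richardson extrapolation on the trapezoidal column (denominator 4−1=3):
R_{2,1} = 6.137973 + (6.137973 − 6.132359)/3 = 6.139844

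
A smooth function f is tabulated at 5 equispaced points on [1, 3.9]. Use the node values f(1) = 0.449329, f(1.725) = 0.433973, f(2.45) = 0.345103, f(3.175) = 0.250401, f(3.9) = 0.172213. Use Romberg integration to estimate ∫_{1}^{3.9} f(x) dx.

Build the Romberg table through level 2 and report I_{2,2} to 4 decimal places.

0.9793

I_{0,0} (trapezoid, 1 panel, h=2.9000): 0.901236
I_{1,0} (trapezoid, 2 panels, h=1.4500): 0.951017
I_{2,0} (trapezoid, 4 panels, h=0.7250): 0.971680
I_{1,1} = 0.951017 + (0.951017 − 0.901236)/3 = 0.967611
I_{2,1} = 0.971680 + (0.971680 − 0.951017)/3 = 0.978568
I_{2,2} = 0.978568 + (0.978568 − 0.967611)/15 = 0.979298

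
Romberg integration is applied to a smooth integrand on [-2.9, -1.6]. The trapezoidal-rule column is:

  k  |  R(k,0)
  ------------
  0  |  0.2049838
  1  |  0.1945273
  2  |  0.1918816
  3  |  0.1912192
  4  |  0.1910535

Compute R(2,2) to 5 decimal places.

0.19100

R(1,1) = 0.1945273 + (0.1945273 − 0.2049838)/3 = 0.1910418
R(2,1) = 0.1918816 + (0.1918816 − 0.1945273)/3 = 0.1909997
R(2,2) = 0.1909997 + (0.1909997 − 0.1910418)/15 = 0.1909969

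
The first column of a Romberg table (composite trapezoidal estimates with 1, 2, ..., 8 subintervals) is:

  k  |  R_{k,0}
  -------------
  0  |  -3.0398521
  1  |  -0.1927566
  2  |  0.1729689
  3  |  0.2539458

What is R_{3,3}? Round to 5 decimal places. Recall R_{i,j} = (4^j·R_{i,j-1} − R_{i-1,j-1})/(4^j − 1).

Richardson extrapolation on the trapezoidal column (denominator 4−1=3):
R_{1,1} = (4·(-0.1927566) − (-3.0398521)) / 3 = 0.7562752
R_{2,1} = 0.1729689 + (0.1729689 − (-0.1927566))/3 = 0.2948774
R_{3,1} = (4·0.2539458 − 0.1729689) / 3 = 0.2809381
R_{2,2} = 0.2948774 + (0.2948774 − 0.7562752)/15 = 0.2641175
R_{3,2} = 0.2809381 + (0.2809381 − 0.2948774)/15 = 0.2800088
R_{3,3} = 0.2800088 + (0.2800088 − 0.2641175)/63 = 0.2802610
(Column j=1 coincides with Simpson's rule on the same nodes.)

0.28026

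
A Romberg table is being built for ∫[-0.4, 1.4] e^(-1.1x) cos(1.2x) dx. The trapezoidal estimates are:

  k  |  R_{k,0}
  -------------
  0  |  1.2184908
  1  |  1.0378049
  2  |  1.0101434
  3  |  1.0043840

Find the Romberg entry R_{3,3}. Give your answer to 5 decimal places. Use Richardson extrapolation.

1.00257

Richardson extrapolation on the trapezoidal column (denominator 4−1=3):
R_{1,1} = (4·1.0378049 − 1.2184908) / 3 = 0.9775763
R_{2,1} = (4·1.0101434 − 1.0378049) / 3 = 1.0009229
R_{3,1} = (4·1.0043840 − 1.0101434) / 3 = 1.0024642
R_{2,2} = 1.0009229 + (1.0009229 − 0.9775763)/15 = 1.0024793
R_{3,2} = 1.0024642 + (1.0024642 − 1.0009229)/15 = 1.0025670
R_{3,3} = (64·1.0025670 − 1.0024793) / 63 = 1.0025684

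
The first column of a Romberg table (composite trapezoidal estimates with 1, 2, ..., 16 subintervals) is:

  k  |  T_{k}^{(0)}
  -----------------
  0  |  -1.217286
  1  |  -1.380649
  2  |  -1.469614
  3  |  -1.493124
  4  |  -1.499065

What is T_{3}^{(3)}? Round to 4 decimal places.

-1.5010

T_{1}^{(1)} = -1.380649 + (-1.380649 − (-1.217286))/3 = -1.435103
T_{2}^{(1)} = (4·(-1.469614) − (-1.380649)) / 3 = -1.499269
T_{3}^{(1)} = (4·(-1.493124) − (-1.469614)) / 3 = -1.500961
T_{2}^{(2)} = (16·(-1.499269) − (-1.435103)) / 15 = -1.503547
T_{3}^{(2)} = -1.500961 + (-1.500961 − (-1.499269))/15 = -1.501074
T_{3}^{(3)} = -1.501074 + (-1.501074 − (-1.503547))/63 = -1.501035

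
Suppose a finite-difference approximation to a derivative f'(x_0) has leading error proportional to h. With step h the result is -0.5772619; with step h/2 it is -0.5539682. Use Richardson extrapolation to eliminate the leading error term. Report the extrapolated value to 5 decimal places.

The leading error scales as h; refining by a factor of 2 reduces it by 2^1 = 2.
Extrapolated value = (2·A(h/2) − A(h)) / (2 − 1)
= (2·(-0.5539682) − (-0.5772619)) / 1
= -0.5306745 / 1 = -0.5306745

-0.53067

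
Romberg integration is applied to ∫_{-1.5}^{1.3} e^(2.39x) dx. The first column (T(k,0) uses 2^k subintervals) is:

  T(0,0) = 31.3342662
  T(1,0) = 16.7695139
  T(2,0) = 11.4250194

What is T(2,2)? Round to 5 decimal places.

9.49212

T(1,1) = 16.7695139 + (16.7695139 − 31.3342662)/3 = 11.9145965
T(2,1) = 11.4250194 + (11.4250194 − 16.7695139)/3 = 9.6435212
T(2,2) = (16·9.6435212 − 11.9145965) / 15 = 9.4921162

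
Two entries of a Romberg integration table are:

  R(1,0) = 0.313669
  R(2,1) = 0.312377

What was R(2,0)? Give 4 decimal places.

0.3127

From R(2,1) = (4·R(2,0) − R(1,0))/3, solve for R(2,0):
4·R(2,0) = 3·0.312377 + 0.313669 = 1.250800
R(2,0) = 0.312700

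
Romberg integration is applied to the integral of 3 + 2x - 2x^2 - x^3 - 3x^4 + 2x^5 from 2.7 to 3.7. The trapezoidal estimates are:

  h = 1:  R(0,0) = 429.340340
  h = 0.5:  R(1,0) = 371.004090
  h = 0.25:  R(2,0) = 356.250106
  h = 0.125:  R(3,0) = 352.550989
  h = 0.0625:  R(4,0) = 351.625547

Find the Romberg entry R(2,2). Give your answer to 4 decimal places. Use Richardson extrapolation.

R(1,1) = 371.004090 + (371.004090 − 429.340340)/3 = 351.558673
R(2,1) = (4·356.250106 − 371.004090) / 3 = 351.332111
R(2,2) = 351.332111 + (351.332111 − 351.558673)/15 = 351.317007

351.3170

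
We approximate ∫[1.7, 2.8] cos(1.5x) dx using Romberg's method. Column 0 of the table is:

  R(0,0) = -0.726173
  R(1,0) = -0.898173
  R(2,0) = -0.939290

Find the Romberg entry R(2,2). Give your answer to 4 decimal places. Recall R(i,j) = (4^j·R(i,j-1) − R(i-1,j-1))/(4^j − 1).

-0.9528

R(1,1) = -0.898173 + (-0.898173 − (-0.726173))/3 = -0.955506
R(2,1) = -0.939290 + (-0.939290 − (-0.898173))/3 = -0.952996
R(2,2) = (16·(-0.952996) − (-0.955506)) / 15 = -0.952829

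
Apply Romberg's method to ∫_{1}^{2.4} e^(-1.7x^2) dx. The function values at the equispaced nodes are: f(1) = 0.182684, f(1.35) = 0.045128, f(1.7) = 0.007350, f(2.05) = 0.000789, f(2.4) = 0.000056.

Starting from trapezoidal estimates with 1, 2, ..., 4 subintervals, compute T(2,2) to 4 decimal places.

T(0,0) (trapezoid, 1 panel, h=1.4000): 0.127918
T(1,0) (trapezoid, 2 panels, h=0.7000): 0.069104
T(2,0) (trapezoid, 4 panels, h=0.3500): 0.050623
T(1,1) = 0.069104 + (0.069104 − 0.127918)/3 = 0.049499
T(2,1) = 0.050623 + (0.050623 − 0.069104)/3 = 0.044463
T(2,2) = 0.044463 + (0.044463 − 0.049499)/15 = 0.044127

0.0441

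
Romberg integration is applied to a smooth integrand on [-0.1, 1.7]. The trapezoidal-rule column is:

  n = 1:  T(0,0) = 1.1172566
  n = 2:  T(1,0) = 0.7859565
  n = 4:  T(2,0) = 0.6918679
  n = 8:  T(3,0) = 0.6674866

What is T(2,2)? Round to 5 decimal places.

0.65950

T(1,1) = (4·0.7859565 − 1.1172566) / 3 = 0.6755231
T(2,1) = (4·0.6918679 − 0.7859565) / 3 = 0.6605050
T(2,2) = 0.6605050 + (0.6605050 − 0.6755231)/15 = 0.6595038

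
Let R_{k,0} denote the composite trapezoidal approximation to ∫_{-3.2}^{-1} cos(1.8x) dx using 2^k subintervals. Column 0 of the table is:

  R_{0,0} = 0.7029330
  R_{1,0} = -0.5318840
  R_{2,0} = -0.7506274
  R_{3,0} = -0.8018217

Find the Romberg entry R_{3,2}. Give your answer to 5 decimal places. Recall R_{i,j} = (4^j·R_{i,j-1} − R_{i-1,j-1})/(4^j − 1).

R_{2,1} = (4·(-0.7506274) − (-0.5318840)) / 3 = -0.8235419
R_{3,1} = -0.8018217 + (-0.8018217 − (-0.7506274))/3 = -0.8188865
R_{3,2} = (16·(-0.8188865) − (-0.8235419)) / 15 = -0.8185761
(Column j=1 coincides with Simpson's rule on the same nodes.)

-0.81858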